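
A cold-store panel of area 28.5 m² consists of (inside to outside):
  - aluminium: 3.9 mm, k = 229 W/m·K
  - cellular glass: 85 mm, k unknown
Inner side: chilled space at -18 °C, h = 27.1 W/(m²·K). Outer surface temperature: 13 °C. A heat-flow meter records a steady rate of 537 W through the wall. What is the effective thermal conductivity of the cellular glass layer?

k ≈ 0.0528 W/(m·K)

Model the wall as resistances in series:
R_inner film = 1/(h_i·A) = 1/(27.1×28.5) = 0.001295 K/W
R_aluminium = L/(kA) = 0.0039/(229×28.5) = 5.976×10^-7 K/W
Sum of known resistances R_other = 0.001295 K/W
Total R = ΔT/Q = 31/537 = 0.05773 K/W
R_cellular glass = R_total − R_other = 0.05643 K/W
k = L/(R·A) = 0.085/(0.05643×28.5)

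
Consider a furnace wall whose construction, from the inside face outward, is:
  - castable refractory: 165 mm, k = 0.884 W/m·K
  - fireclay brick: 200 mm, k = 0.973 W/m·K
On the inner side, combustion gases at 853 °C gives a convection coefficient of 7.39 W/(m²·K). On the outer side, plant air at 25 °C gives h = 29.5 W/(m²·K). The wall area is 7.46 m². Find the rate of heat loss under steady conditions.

Using the resistance-network approach (series):
R_inner film = 1/(h_i·A) = 1/(7.39×7.46) = 0.01814 K/W
R_castable refractory = L/(kA) = 0.165/(0.884×7.46) = 0.02502 K/W
R_fireclay brick = L/(kA) = 0.2/(0.973×7.46) = 0.02755 K/W
R_outer film = 1/(h_o·A) = 1/(29.5×7.46) = 0.004544 K/W
R_total = 0.07526 K/W
Q = ΔT / R_total = 828 / 0.07526

Q ≈ 11000 W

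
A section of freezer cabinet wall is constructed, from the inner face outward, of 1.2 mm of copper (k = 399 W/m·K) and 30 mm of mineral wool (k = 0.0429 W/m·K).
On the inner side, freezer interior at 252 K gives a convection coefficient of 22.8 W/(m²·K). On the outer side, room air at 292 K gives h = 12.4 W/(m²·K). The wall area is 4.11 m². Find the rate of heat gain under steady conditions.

Q ≈ 200 W

Thermal resistances in series:
R_inner film = 1/(h_i·A) = 1/(22.8×4.11) = 0.01067 K/W
R_copper = L/(kA) = 0.0012/(399×4.11) = 7.318×10^-7 K/W
R_mineral wool = L/(kA) = 0.03/(0.0429×4.11) = 0.1701 K/W
R_outer film = 1/(h_o·A) = 1/(12.4×4.11) = 0.01962 K/W
R_total = 0.2004 K/W
Q = ΔT / R_total = 40 / 0.2004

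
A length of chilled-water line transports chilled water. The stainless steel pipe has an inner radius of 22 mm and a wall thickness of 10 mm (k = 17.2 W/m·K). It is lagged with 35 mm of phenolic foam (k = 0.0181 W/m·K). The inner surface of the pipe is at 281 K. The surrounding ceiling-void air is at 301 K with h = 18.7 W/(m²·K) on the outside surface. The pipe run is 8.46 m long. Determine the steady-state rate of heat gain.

Q ≈ 25.5 W

Radial resistances (cylindrical: R_cond = ln(r_o/r_i)/(2πkL), R_conv = 1/(h·2πrL)):
R_stainless steel pipe wall = ln(32/22)/(2π×17.2×8.46) = 4.098×10^-4 K/W
R_phenolic foam = ln(67/32)/(2π×0.0181×8.46) = 0.7681 K/W
R_outer film = 1/(h_o·2πr_oL) = 1/(18.7×2π×0.067×8.46) = 0.01502 K/W
R_total = 0.7835 K/W
Q = ΔT/R_total = 20/0.7835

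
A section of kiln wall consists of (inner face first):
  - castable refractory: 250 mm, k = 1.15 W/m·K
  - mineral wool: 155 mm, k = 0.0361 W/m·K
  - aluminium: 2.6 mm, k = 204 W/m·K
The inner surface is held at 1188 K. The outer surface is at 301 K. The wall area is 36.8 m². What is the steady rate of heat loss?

Treating each layer as a thermal resistance in series:
R_castable refractory = L/(kA) = 0.25/(1.15×36.8) = 0.005907 K/W
R_mineral wool = L/(kA) = 0.155/(0.0361×36.8) = 0.1167 K/W
R_aluminium = L/(kA) = 0.0026/(204×36.8) = 3.463×10^-7 K/W
R_total = 0.1226 K/W
Q = ΔT / R_total = 887 / 0.1226

Q ≈ 7240 W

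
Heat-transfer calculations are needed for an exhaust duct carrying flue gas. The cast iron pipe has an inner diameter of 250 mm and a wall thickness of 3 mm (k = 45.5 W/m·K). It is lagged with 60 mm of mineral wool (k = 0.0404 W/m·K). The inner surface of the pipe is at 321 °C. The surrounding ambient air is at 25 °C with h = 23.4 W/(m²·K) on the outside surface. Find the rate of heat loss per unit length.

Treating each annulus and film as a series resistance:
R_cast iron pipe wall = ln(128/125)/(2π×45.5×1) = 8.296×10^-5 K/W
R_mineral wool = ln(188/128)/(2π×0.0404×1) = 1.514 K/W
R_outer film = 1/(h_o·2πr_oL) = 1/(23.4×2π×0.188×1) = 0.03618 K/W
R_total = 1.551 K/W
Q = ΔT/R_total = 296/1.551

q′ ≈ 191 W/m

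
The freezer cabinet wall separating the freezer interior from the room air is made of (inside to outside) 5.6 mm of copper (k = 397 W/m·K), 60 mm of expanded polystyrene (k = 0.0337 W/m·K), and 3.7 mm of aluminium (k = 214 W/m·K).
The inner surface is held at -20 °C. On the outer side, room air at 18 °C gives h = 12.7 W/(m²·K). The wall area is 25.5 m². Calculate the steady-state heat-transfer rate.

Q ≈ 521 W

Model the wall as resistances in series:
R_copper = L/(kA) = 0.0056/(397×25.5) = 5.532×10^-7 K/W
R_expanded polystyrene = L/(kA) = 0.06/(0.0337×25.5) = 0.06982 K/W
R_aluminium = L/(kA) = 0.0037/(214×25.5) = 6.78×10^-7 K/W
R_outer film = 1/(h_o·A) = 1/(12.7×25.5) = 0.003088 K/W
R_total = 0.07291 K/W
Q = ΔT / R_total = 38 / 0.07291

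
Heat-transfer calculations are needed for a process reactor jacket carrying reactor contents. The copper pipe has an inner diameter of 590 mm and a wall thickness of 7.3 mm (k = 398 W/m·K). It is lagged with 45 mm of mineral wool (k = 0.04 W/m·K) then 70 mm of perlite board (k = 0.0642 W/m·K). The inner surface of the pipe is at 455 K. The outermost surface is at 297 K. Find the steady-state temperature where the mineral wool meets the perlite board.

Per-layer cylindrical resistances, series-summed:
R_copper pipe wall = ln(302.3/295)/(2π×398×1) = 9.775×10^-6 K/W
R_mineral wool = ln(347.3/302.3)/(2π×0.04×1) = 0.5521 K/W
R_perlite board = ln(417.3/347.3)/(2π×0.0642×1) = 0.4552 K/W
R_total = 1.007 K/W
Q = ΔT/R_total = 158/1.007
Q = 157 W/m
T_interface = T_inner − Q·ΣR(inner→interface) = 455 − 157×0.5522

T ≈ 368 K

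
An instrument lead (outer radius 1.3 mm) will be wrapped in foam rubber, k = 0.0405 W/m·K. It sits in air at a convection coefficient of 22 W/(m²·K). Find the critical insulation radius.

For a cylinder r_cr = k/h = 0.0405/22
r_cr = 1.84 mm; since the bare radius (1.3 mm) is below r_cr, adding a thin layer of insulation will *increase* heat loss.

r_cr ≈ 1.84 mm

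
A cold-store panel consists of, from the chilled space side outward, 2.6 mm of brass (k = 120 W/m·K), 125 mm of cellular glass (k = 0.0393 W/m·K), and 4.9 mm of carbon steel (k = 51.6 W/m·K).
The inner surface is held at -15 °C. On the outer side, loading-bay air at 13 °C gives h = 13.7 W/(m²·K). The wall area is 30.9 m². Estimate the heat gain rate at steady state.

Q ≈ 266 W

Using the resistance-network approach (series):
R_brass = L/(kA) = 0.0026/(120×30.9) = 7.012×10^-7 K/W
R_cellular glass = L/(kA) = 0.125/(0.0393×30.9) = 0.1029 K/W
R_carbon steel = L/(kA) = 0.0049/(51.6×30.9) = 3.073×10^-6 K/W
R_outer film = 1/(h_o·A) = 1/(13.7×30.9) = 0.002362 K/W
R_total = 0.1053 K/W
Q = ΔT / R_total = 28 / 0.1053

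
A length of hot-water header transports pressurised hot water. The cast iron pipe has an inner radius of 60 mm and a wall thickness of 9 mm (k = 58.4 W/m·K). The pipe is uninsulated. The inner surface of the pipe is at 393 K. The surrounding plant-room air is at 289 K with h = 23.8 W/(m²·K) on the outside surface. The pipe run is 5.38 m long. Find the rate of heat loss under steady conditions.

Radial resistances (cylindrical: R_cond = ln(r_o/r_i)/(2πkL), R_conv = 1/(h·2πrL)):
R_cast iron pipe wall = ln(69/60)/(2π×58.4×5.38) = 7.08×10^-5 K/W
R_outer film = 1/(h_o·2πr_oL) = 1/(23.8×2π×0.069×5.38) = 0.01801 K/W
R_total = 0.01808 K/W
Q = ΔT/R_total = 104/0.01808

Q ≈ 5750 W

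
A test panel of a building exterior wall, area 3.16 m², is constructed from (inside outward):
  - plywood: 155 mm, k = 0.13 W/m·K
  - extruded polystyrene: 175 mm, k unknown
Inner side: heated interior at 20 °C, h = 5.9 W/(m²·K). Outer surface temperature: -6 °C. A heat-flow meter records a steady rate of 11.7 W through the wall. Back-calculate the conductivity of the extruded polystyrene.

k ≈ 0.0309 W/(m·K)

Model the wall as resistances in series:
R_inner film = 1/(h_i·A) = 1/(5.9×3.16) = 0.05364 K/W
R_plywood = L/(kA) = 0.155/(0.13×3.16) = 0.3773 K/W
Sum of known resistances R_other = 0.4309 K/W
Total R = ΔT/Q = 26/11.7 = 2.222 K/W
R_extruded polystyrene = R_total − R_other = 1.791 K/W
k = L/(R·A) = 0.175/(1.791×3.16)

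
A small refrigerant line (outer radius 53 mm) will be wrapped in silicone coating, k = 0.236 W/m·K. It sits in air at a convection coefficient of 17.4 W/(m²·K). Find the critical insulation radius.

For a cylinder r_cr = k/h = 0.236/17.4
r_cr = 13.6 mm; since the bare radius (53 mm) is above r_cr, any added insulation will reduce heat loss.

r_cr ≈ 13.6 mm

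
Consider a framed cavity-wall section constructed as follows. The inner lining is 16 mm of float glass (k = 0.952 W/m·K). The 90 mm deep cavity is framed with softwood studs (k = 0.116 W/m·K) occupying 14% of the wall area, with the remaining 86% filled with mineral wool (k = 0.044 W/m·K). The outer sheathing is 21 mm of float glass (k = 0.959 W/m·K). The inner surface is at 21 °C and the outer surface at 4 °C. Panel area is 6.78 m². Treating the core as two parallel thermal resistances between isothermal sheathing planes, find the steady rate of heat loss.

Q ≈ 67.7 W

Sheathing layers in series; stud and cavity paths in parallel between them.
R_inner = 0.016/(0.952×6.78) = 0.002479 K/W
R_stud  = 0.09/(0.116×0.14×6.78) = 0.8174 K/W
R_cav   = 0.09/(0.044×0.86×6.78) = 0.3508 K/W
1/R_core = 1/R_stud + 1/R_cav → R_core = 0.2455 K/W
R_outer = 0.021/(0.959×6.78) = 0.00323 K/W
R_total = 0.2512 K/W
Q = ΔT/R_total = 17/0.2512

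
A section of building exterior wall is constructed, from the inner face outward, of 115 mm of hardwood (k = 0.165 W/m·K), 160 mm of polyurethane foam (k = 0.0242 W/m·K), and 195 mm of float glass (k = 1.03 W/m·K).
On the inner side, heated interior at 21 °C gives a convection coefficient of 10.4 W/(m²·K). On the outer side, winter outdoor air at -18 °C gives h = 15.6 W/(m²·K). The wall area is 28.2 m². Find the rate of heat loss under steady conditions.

Thermal resistances in series:
R_inner film = 1/(h_i·A) = 1/(10.4×28.2) = 0.00341 K/W
R_hardwood = L/(kA) = 0.115/(0.165×28.2) = 0.02472 K/W
R_polyurethane foam = L/(kA) = 0.16/(0.0242×28.2) = 0.2345 K/W
R_float glass = L/(kA) = 0.195/(1.03×28.2) = 0.006713 K/W
R_outer film = 1/(h_o·A) = 1/(15.6×28.2) = 0.002273 K/W
R_total = 0.2716 K/W
Q = ΔT / R_total = 39 / 0.2716

Q ≈ 144 W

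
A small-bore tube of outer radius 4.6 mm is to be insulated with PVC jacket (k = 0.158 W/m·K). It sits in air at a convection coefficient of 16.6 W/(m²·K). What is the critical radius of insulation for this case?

r_cr ≈ 9.52 mm

For a cylinder r_cr = k/h = 0.158/16.6
r_cr = 9.52 mm; since the bare radius (4.6 mm) is below r_cr, adding a thin layer of insulation will *increase* heat loss.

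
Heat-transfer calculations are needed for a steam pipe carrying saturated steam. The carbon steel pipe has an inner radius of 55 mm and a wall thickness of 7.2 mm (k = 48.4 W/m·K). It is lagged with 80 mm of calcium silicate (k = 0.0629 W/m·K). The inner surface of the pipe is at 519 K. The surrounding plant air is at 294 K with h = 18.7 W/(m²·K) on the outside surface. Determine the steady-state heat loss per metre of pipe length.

q′ ≈ 105 W/m

Cylindrical conduction, so R = ln(r₂/r₁)/(2πkL) per layer, in series:
R_carbon steel pipe wall = ln(62.2/55)/(2π×48.4×1) = 4.045×10^-4 K/W
R_calcium silicate = ln(142.2/62.2)/(2π×0.0629×1) = 2.092 K/W
R_outer film = 1/(h_o·2πr_oL) = 1/(18.7×2π×0.1422×1) = 0.05985 K/W
R_total = 2.152 K/W
Q = ΔT/R_total = 225/2.152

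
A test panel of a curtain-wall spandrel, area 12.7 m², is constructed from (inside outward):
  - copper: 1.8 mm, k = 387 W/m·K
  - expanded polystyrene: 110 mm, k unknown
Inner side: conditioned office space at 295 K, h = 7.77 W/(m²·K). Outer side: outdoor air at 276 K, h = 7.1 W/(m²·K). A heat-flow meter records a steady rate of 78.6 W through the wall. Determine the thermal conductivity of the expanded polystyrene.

Thermal resistances in series:
R_inner film = 1/(h_i·A) = 1/(7.77×12.7) = 0.01013 K/W
R_copper = L/(kA) = 0.0018/(387×12.7) = 3.662×10^-7 K/W
R_outer film = 1/(h_o·A) = 1/(7.1×12.7) = 0.01109 K/W
Sum of known resistances R_other = 0.02122 K/W
Total R = ΔT/Q = 19/78.6 = 0.2417 K/W
R_expanded polystyrene = R_total − R_other = 0.2205 K/W
k = L/(R·A) = 0.11/(0.2205×12.7)

k ≈ 0.0393 W/(m·K)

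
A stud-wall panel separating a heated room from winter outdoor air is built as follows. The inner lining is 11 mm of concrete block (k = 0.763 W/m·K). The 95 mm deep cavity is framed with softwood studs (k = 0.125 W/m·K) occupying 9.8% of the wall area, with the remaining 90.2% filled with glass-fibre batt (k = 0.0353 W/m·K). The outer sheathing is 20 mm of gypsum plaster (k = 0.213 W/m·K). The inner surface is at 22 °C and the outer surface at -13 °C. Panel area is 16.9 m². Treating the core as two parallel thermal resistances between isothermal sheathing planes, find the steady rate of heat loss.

Sheathing layers in series; stud and cavity paths in parallel between them.
R_inner = 0.011/(0.763×16.9) = 8.531×10^-4 K/W
R_stud  = 0.095/(0.125×0.098×16.9) = 0.4589 K/W
R_cav   = 0.095/(0.0353×0.902×16.9) = 0.1765 K/W
1/R_core = 1/R_stud + 1/R_cav → R_core = 0.1275 K/W
R_outer = 0.02/(0.213×16.9) = 0.005556 K/W
R_total = 0.1339 K/W
Q = ΔT/R_total = 35/0.1339

Q ≈ 261 W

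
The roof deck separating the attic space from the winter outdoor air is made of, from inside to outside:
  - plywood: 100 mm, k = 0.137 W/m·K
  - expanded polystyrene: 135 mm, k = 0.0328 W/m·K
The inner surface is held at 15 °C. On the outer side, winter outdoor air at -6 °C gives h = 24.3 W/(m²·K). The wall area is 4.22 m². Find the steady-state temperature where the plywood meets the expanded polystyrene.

Model the wall as resistances in series:
R_plywood = L/(kA) = 0.1/(0.137×4.22) = 0.173 K/W
R_expanded polystyrene = L/(kA) = 0.135/(0.0328×4.22) = 0.9753 K/W
R_outer film = 1/(h_o·A) = 1/(24.3×4.22) = 0.009752 K/W
R_total = 1.158 K/W;  Q = ΔT/R_total = 21/1.158 = 18.13 W
T_interface = T_inner − Q·ΣR(inner→interface) = 15 − 18.1×0.173

T ≈ 11.9 °C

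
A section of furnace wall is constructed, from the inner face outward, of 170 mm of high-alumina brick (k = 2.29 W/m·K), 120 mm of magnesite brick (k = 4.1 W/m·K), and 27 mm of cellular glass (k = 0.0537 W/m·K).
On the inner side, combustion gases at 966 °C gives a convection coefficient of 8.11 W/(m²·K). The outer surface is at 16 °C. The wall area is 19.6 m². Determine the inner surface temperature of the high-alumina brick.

T ≈ 805 °C

Model the wall as resistances in series:
R_inner film = 1/(h_i·A) = 1/(8.11×19.6) = 0.006291 K/W
R_high-alumina brick = L/(kA) = 0.17/(2.29×19.6) = 0.003788 K/W
R_magnesite brick = L/(kA) = 0.12/(4.1×19.6) = 0.001493 K/W
R_cellular glass = L/(kA) = 0.027/(0.0537×19.6) = 0.02565 K/W
R_total = 0.03722 K/W;  Q = ΔT/R_total = 950/0.03722 = 25520 W
T_interface = T_inner − Q·ΣR(inner→interface) = 966 − 25500×0.006291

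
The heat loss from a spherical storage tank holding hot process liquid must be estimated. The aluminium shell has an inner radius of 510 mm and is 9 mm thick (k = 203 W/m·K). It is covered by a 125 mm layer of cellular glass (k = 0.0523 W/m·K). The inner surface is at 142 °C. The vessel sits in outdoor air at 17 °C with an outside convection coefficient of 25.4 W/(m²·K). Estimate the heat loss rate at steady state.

Spherical conduction: R = (1/r_in − 1/r_out)/(4πk) per layer; series-sum.
R_aluminium shell = (1/0.51 − 1/0.519)/(4π×203) = 1.333×10^-5 K/W
R_cellular glass = (1/0.519 − 1/0.644)/(4π×0.0523) = 0.569 K/W
R_outer film = 1/(h·4πr_o²) = 1/(25.4×4π×0.644²) = 0.007554 K/W
R_total = 0.5766 K/W
Q = ΔT/R_total = 125/0.5766

Q ≈ 217 W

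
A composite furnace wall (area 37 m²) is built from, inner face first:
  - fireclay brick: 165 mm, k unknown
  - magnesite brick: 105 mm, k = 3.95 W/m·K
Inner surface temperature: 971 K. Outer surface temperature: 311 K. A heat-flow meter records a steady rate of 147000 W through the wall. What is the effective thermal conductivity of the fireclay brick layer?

k ≈ 1.18 W/(m·K)

Series thermal resistances:
R_magnesite brick = L/(kA) = 0.105/(3.95×37) = 7.184×10^-4 K/W
Sum of known resistances R_other = 7.184×10^-4 K/W
Total R = ΔT/Q = 660/147000 = 0.00449 K/W
R_fireclay brick = R_total − R_other = 0.003771 K/W
k = L/(R·A) = 0.165/(0.003771×37)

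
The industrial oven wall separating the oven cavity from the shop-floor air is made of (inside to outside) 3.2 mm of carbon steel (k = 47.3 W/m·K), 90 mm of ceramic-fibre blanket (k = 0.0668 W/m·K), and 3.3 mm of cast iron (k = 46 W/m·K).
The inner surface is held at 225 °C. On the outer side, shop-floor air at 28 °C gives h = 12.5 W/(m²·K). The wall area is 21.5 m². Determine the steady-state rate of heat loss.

Treating each layer as a thermal resistance in series:
R_carbon steel = L/(kA) = 0.0032/(47.3×21.5) = 3.147×10^-6 K/W
R_ceramic-fibre blanket = L/(kA) = 0.09/(0.0668×21.5) = 0.06267 K/W
R_cast iron = L/(kA) = 0.0033/(46×21.5) = 3.337×10^-6 K/W
R_outer film = 1/(h_o·A) = 1/(12.5×21.5) = 0.003721 K/W
R_total = 0.06639 K/W
Q = ΔT / R_total = 197 / 0.06639

Q ≈ 2970 W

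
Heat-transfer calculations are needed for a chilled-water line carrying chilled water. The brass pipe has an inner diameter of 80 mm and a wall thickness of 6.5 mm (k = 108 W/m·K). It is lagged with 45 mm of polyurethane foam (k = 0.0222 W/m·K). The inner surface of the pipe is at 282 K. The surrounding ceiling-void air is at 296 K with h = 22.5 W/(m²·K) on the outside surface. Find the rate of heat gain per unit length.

Per-layer cylindrical resistances, series-summed:
R_brass pipe wall = ln(46.5/40)/(2π×108×1) = 2.219×10^-4 K/W
R_polyurethane foam = ln(91.5/46.5)/(2π×0.0222×1) = 4.853 K/W
R_outer film = 1/(h_o·2πr_oL) = 1/(22.5×2π×0.0915×1) = 0.07731 K/W
R_total = 4.93 K/W
Q = ΔT/R_total = 14/4.93

q′ ≈ 2.84 W/m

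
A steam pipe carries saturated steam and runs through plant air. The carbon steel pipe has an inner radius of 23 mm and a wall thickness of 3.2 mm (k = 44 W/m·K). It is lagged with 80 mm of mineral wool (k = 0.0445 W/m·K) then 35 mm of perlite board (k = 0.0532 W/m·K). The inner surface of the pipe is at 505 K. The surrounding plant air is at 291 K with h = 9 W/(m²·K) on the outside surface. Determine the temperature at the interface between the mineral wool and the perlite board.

T ≈ 326 K

Cylindrical conduction, so R = ln(r₂/r₁)/(2πkL) per layer, in series:
R_carbon steel pipe wall = ln(26.2/23)/(2π×44×1) = 4.712×10^-4 K/W
R_mineral wool = ln(106.2/26.2)/(2π×0.0445×1) = 5.006 K/W
R_perlite board = ln(141.2/106.2)/(2π×0.0532×1) = 0.8522 K/W
R_outer film = 1/(h_o·2πr_oL) = 1/(9×2π×0.1412×1) = 0.1252 K/W
R_total = 5.983 K/W
Q = ΔT/R_total = 214/5.983
Q = 35.8 W/m
T_interface = T_inner − Q·ΣR(inner→interface) = 505 − 35.8×5.006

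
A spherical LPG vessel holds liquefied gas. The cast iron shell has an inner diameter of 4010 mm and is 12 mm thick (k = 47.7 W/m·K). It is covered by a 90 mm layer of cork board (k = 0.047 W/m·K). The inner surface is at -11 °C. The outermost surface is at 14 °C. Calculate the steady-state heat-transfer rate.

For a spherical shell R = (1/r₁ − 1/r₂)/(4πk); film R = 1/(h·4πr²). In series:
R_cast iron shell = (1/2.005 − 1/2.017)/(4π×47.7) = 4.95×10^-6 K/W
R_cork board = (1/2.017 − 1/2.107)/(4π×0.047) = 0.03586 K/W
R_total = 0.03586 K/W
Q = ΔT/R_total = 25/0.03586

Q ≈ 697 W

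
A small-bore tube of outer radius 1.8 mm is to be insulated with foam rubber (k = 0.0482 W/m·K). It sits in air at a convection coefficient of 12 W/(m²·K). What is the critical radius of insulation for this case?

r_cr ≈ 4.02 mm

For a cylinder r_cr = k/h = 0.0482/12
r_cr = 4.02 mm; since the bare radius (1.8 mm) is below r_cr, adding a thin layer of insulation will *increase* heat loss.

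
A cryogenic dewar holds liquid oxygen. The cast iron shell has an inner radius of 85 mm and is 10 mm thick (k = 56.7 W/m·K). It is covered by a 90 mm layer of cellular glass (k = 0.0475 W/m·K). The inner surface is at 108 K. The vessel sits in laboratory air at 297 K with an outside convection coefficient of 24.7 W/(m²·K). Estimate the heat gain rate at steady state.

Spherical conduction: R = (1/r_in − 1/r_out)/(4πk) per layer; series-sum.
R_cast iron shell = (1/0.085 − 1/0.095)/(4π×56.7) = 0.001738 K/W
R_cellular glass = (1/0.095 − 1/0.185)/(4π×0.0475) = 8.579 K/W
R_outer film = 1/(h·4πr_o²) = 1/(24.7×4π×0.185²) = 0.09413 K/W
R_total = 8.675 K/W
Q = ΔT/R_total = 189/8.675

Q ≈ 21.8 W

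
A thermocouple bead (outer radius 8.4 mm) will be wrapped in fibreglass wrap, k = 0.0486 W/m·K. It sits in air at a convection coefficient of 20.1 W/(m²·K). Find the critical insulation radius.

For a sphere r_cr = 2k/h = 2×0.0486/20.1
r_cr = 4.84 mm; since the bare radius (8.4 mm) is above r_cr, any added insulation will reduce heat loss.

r_cr ≈ 4.84 mm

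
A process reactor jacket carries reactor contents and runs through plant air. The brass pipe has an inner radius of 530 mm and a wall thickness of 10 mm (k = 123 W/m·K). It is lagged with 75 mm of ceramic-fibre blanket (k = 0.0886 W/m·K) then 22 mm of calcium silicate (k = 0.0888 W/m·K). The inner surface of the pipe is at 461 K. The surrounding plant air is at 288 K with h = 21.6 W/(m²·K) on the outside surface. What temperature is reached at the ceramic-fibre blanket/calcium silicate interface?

For a radial system each layer contributes R = ln(r_out/r_in)/(2πkL); films add R = 1/(hA).
R_brass pipe wall = ln(540/530)/(2π×123×1) = 2.419×10^-5 K/W
R_ceramic-fibre blanket = ln(615/540)/(2π×0.0886×1) = 0.2336 K/W
R_calcium silicate = ln(637/615)/(2π×0.0888×1) = 0.06299 K/W
R_outer film = 1/(h_o·2πr_oL) = 1/(21.6×2π×0.637×1) = 0.01157 K/W
R_total = 0.3082 K/W
Q = ΔT/R_total = 173/0.3082
Q = 561 W/m
T_interface = T_inner − Q·ΣR(inner→interface) = 461 − 561×0.2336

T ≈ 330 K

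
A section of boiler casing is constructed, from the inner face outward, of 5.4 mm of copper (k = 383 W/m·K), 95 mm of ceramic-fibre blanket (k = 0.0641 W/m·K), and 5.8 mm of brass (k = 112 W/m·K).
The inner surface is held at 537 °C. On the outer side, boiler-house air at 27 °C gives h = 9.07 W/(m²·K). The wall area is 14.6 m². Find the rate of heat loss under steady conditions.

Series thermal resistances:
R_copper = L/(kA) = 0.0054/(383×14.6) = 9.657×10^-7 K/W
R_ceramic-fibre blanket = L/(kA) = 0.095/(0.0641×14.6) = 0.1015 K/W
R_brass = L/(kA) = 0.0058/(112×14.6) = 3.547×10^-6 K/W
R_outer film = 1/(h_o·A) = 1/(9.07×14.6) = 0.007552 K/W
R_total = 0.1091 K/W
Q = ΔT / R_total = 510 / 0.1091

Q ≈ 4680 W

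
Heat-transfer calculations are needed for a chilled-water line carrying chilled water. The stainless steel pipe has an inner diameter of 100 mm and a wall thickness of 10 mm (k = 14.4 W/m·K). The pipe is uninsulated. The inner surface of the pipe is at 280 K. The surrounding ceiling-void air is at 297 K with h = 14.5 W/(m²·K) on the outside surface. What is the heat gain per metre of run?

q′ ≈ 91.9 W/m

For a radial system each layer contributes R = ln(r_out/r_in)/(2πkL); films add R = 1/(hA).
R_stainless steel pipe wall = ln(60/50)/(2π×14.4×1) = 0.002015 K/W
R_outer film = 1/(h_o·2πr_oL) = 1/(14.5×2π×0.06×1) = 0.1829 K/W
R_total = 0.185 K/W
Q = ΔT/R_total = 17/0.185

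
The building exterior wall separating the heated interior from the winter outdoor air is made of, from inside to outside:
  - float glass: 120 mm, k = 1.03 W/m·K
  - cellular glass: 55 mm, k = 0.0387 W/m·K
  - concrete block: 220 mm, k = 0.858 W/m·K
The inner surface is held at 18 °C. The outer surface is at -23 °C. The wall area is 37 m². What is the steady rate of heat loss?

Series thermal resistances:
R_float glass = L/(kA) = 0.12/(1.03×37) = 0.003149 K/W
R_cellular glass = L/(kA) = 0.055/(0.0387×37) = 0.03841 K/W
R_concrete block = L/(kA) = 0.22/(0.858×37) = 0.00693 K/W
R_total = 0.04849 K/W
Q = ΔT / R_total = 41 / 0.04849

Q ≈ 846 W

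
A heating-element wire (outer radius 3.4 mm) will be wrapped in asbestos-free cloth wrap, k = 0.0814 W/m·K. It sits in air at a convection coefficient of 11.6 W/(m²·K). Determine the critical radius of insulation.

For a cylinder r_cr = k/h = 0.0814/11.6
r_cr = 7.02 mm; since the bare radius (3.4 mm) is below r_cr, adding a thin layer of insulation will *increase* heat loss.

r_cr ≈ 7.02 mm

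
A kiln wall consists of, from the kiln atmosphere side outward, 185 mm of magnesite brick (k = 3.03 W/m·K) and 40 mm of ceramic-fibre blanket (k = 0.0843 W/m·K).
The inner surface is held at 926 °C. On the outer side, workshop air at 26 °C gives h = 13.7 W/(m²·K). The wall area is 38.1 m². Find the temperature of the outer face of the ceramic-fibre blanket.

Series thermal resistances:
R_magnesite brick = L/(kA) = 0.185/(3.03×38.1) = 0.001603 K/W
R_ceramic-fibre blanket = L/(kA) = 0.04/(0.0843×38.1) = 0.01245 K/W
R_outer film = 1/(h_o·A) = 1/(13.7×38.1) = 0.001916 K/W
R_total = 0.01597 K/W;  Q = ΔT/R_total = 900/0.01597 = 56350 W
T_interface = T_inner − Q·ΣR(inner→interface) = 926 − 56300×0.01406

T ≈ 134 °C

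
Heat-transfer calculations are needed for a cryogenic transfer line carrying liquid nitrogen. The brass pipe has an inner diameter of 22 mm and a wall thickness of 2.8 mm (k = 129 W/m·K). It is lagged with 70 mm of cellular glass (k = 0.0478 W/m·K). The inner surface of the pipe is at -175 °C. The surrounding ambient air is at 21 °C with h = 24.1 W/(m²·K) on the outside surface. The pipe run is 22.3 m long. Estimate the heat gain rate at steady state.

Q ≈ 718 W

Per-layer cylindrical resistances, series-summed:
R_brass pipe wall = ln(13.8/11)/(2π×129×22.3) = 1.255×10^-5 K/W
R_cellular glass = ln(83.8/13.8)/(2π×0.0478×22.3) = 0.2693 K/W
R_outer film = 1/(h_o·2πr_oL) = 1/(24.1×2π×0.0838×22.3) = 0.003534 K/W
R_total = 0.2729 K/W
Q = ΔT/R_total = 196/0.2729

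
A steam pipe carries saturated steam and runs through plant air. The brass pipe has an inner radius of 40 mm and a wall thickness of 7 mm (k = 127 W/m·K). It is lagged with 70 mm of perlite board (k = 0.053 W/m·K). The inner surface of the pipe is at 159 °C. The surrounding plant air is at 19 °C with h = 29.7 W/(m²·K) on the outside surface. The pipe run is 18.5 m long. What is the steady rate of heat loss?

Radial resistances (cylindrical: R_cond = ln(r_o/r_i)/(2πkL), R_conv = 1/(h·2πrL)):
R_brass pipe wall = ln(47/40)/(2π×127×18.5) = 1.092×10^-5 K/W
R_perlite board = ln(117/47)/(2π×0.053×18.5) = 0.148 K/W
R_outer film = 1/(h_o·2πr_oL) = 1/(29.7×2π×0.117×18.5) = 0.002476 K/W
R_total = 0.1505 K/W
Q = ΔT/R_total = 140/0.1505

Q ≈ 930 W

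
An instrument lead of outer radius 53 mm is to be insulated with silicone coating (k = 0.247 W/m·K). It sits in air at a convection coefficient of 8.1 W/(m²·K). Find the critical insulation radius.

r_cr ≈ 30.5 mm

For a cylinder r_cr = k/h = 0.247/8.1
r_cr = 30.5 mm; since the bare radius (53 mm) is above r_cr, any added insulation will reduce heat loss.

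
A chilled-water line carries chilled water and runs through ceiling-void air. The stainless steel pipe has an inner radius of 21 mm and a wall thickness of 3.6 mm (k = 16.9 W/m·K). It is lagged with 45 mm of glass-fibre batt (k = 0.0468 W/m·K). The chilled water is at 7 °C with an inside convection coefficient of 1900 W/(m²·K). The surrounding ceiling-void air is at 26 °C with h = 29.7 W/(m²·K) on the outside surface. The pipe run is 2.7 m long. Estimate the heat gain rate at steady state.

Treating each annulus and film as a series resistance:
R_inner film = 1/(h_i·2πr₁L) = 1/(1900×2π×0.021×2.7) = 0.001477 K/W
R_stainless steel pipe wall = ln(24.6/21)/(2π×16.9×2.7) = 5.519×10^-4 K/W
R_glass-fibre batt = ln(69.6/24.6)/(2π×0.0468×2.7) = 1.31 K/W
R_outer film = 1/(h_o·2πr_oL) = 1/(29.7×2π×0.0696×2.7) = 0.02852 K/W
R_total = 1.34 K/W
Q = ΔT/R_total = 19/1.34

Q ≈ 14.2 W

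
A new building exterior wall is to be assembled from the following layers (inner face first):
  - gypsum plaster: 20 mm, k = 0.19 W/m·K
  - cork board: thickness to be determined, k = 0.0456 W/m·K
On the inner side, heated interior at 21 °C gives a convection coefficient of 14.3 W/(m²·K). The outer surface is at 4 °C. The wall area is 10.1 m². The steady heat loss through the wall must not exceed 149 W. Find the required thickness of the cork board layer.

L ≈ 44.6 mm

Thermal resistances in series:
R_inner film = 1/(h_i·A) = 1/(14.3×10.1) = 0.006924 K/W
R_gypsum plaster = L/(kA) = 0.02/(0.19×10.1) = 0.01042 K/W
Sum of the known resistances R_other = 0.01735 K/W
Required total resistance R_tot = ΔT/Q_allow = 17/149 = 0.1141 K/W
R_cork board = R_tot − R_other = 0.09675 K/W
L = R·k·A = 0.09675×0.0456×10.1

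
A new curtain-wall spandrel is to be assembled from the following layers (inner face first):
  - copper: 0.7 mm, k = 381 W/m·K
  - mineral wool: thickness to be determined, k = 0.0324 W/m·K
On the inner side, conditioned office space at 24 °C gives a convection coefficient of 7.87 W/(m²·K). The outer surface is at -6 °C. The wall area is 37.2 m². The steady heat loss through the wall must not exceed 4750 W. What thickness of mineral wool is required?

Model the wall as resistances in series:
R_inner film = 1/(h_i·A) = 1/(7.87×37.2) = 0.003416 K/W
R_copper = L/(kA) = 0.0007/(381×37.2) = 4.939×10^-8 K/W
Sum of the known resistances R_other = 0.003416 K/W
Required total resistance R_tot = ΔT/Q_allow = 30/4750 = 0.006316 K/W
R_mineral wool = R_tot − R_other = 0.0029 K/W
L = R·k·A = 0.0029×0.0324×37.2

L ≈ 3.5 mm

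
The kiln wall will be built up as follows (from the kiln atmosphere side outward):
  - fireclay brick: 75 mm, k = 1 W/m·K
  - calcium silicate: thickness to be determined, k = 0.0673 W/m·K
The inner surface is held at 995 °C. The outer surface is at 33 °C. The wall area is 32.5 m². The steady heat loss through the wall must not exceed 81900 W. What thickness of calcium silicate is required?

Treating each layer as a thermal resistance in series:
R_fireclay brick = L/(kA) = 0.075/(1×32.5) = 0.002308 K/W
Sum of the known resistances R_other = 0.002308 K/W
Required total resistance R_tot = ΔT/Q_allow = 962/81900 = 0.01175 K/W
R_calcium silicate = R_tot − R_other = 0.009438 K/W
L = R·k·A = 0.009438×0.0673×32.5

L ≈ 20.6 mm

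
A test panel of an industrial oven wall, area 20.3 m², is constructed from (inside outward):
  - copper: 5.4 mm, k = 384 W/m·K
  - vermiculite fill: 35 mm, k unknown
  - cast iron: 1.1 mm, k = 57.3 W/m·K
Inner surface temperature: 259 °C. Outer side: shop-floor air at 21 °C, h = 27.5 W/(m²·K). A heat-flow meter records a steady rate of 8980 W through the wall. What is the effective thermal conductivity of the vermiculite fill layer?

k ≈ 0.0698 W/(m·K)

Thermal resistances in series:
R_copper = L/(kA) = 0.0054/(384×20.3) = 6.927×10^-7 K/W
R_cast iron = L/(kA) = 0.0011/(57.3×20.3) = 9.457×10^-7 K/W
R_outer film = 1/(h_o·A) = 1/(27.5×20.3) = 0.001791 K/W
Sum of known resistances R_other = 0.001793 K/W
Total R = ΔT/Q = 238/8980 = 0.0265 K/W
R_vermiculite fill = R_total − R_other = 0.02471 K/W
k = L/(R·A) = 0.035/(0.02471×20.3)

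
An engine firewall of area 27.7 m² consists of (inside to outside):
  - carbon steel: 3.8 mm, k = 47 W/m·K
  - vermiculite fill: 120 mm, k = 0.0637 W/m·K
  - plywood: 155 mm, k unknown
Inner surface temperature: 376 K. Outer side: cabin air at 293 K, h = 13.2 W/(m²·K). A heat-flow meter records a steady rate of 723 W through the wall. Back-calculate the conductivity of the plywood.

Model the wall as resistances in series:
R_carbon steel = L/(kA) = 0.0038/(47×27.7) = 2.919×10^-6 K/W
R_vermiculite fill = L/(kA) = 0.12/(0.0637×27.7) = 0.06801 K/W
R_outer film = 1/(h_o·A) = 1/(13.2×27.7) = 0.002735 K/W
Sum of known resistances R_other = 0.07075 K/W
Total R = ΔT/Q = 83/723 = 0.1148 K/W
R_plywood = R_total − R_other = 0.04405 K/W
k = L/(R·A) = 0.155/(0.04405×27.7)

k ≈ 0.127 W/(m·K)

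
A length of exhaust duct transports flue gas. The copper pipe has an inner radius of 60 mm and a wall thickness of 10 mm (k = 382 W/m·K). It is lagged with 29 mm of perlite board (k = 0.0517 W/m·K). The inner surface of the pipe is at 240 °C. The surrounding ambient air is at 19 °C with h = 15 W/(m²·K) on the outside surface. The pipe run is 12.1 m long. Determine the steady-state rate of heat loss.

For a radial system each layer contributes R = ln(r_out/r_in)/(2πkL); films add R = 1/(hA).
R_copper pipe wall = ln(70/60)/(2π×382×12.1) = 5.308×10^-6 K/W
R_perlite board = ln(99/70)/(2π×0.0517×12.1) = 0.08819 K/W
R_outer film = 1/(h_o·2πr_oL) = 1/(15×2π×0.099×12.1) = 0.008857 K/W
R_total = 0.09705 K/W
Q = ΔT/R_total = 221/0.09705

Q ≈ 2280 W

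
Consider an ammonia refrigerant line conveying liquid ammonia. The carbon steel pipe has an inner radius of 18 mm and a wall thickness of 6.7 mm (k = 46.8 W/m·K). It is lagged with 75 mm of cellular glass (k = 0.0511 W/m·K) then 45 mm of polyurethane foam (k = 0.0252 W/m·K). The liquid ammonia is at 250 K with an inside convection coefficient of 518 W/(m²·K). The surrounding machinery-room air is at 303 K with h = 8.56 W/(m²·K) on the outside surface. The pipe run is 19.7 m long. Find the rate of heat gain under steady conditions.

Q ≈ 153 W

Per-layer cylindrical resistances, series-summed:
R_inner film = 1/(h_i·2πr₁L) = 1/(518×2π×0.018×19.7) = 8.665×10^-4 K/W
R_carbon steel pipe wall = ln(24.7/18)/(2π×46.8×19.7) = 5.462×10^-5 K/W
R_cellular glass = ln(99.7/24.7)/(2π×0.0511×19.7) = 0.2206 K/W
R_polyurethane foam = ln(144.7/99.7)/(2π×0.0252×19.7) = 0.1194 K/W
R_outer film = 1/(h_o·2πr_oL) = 1/(8.56×2π×0.1447×19.7) = 0.006522 K/W
R_total = 0.3475 K/W
Q = ΔT/R_total = 53/0.3475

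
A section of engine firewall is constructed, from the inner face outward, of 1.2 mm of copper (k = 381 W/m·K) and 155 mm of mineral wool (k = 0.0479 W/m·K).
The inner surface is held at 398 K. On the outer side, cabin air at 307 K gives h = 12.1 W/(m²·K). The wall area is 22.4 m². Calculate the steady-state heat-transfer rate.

Q ≈ 614 W

Treating each layer as a thermal resistance in series:
R_copper = L/(kA) = 0.0012/(381×22.4) = 1.406×10^-7 K/W
R_mineral wool = L/(kA) = 0.155/(0.0479×22.4) = 0.1445 K/W
R_outer film = 1/(h_o·A) = 1/(12.1×22.4) = 0.003689 K/W
R_total = 0.1481 K/W
Q = ΔT / R_total = 91 / 0.1481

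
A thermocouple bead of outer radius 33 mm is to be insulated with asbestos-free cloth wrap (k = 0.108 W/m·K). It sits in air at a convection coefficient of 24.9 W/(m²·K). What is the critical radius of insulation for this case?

r_cr ≈ 8.67 mm

For a sphere r_cr = 2k/h = 2×0.108/24.9
r_cr = 8.67 mm; since the bare radius (33 mm) is above r_cr, any added insulation will reduce heat loss.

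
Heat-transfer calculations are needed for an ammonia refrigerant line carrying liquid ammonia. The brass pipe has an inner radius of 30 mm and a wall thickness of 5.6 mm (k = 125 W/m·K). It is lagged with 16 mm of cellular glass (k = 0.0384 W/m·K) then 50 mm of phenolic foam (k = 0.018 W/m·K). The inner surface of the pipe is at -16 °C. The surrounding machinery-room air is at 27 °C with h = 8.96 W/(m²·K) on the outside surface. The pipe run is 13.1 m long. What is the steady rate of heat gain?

Treating each annulus and film as a series resistance:
R_brass pipe wall = ln(35.6/30)/(2π×125×13.1) = 1.663×10^-5 K/W
R_cellular glass = ln(51.6/35.6)/(2π×0.0384×13.1) = 0.1174 K/W
R_phenolic foam = ln(101.6/51.6)/(2π×0.018×13.1) = 0.4573 K/W
R_outer film = 1/(h_o·2πr_oL) = 1/(8.96×2π×0.1016×13.1) = 0.01335 K/W
R_total = 0.5881 K/W
Q = ΔT/R_total = 43/0.5881

Q ≈ 73.1 W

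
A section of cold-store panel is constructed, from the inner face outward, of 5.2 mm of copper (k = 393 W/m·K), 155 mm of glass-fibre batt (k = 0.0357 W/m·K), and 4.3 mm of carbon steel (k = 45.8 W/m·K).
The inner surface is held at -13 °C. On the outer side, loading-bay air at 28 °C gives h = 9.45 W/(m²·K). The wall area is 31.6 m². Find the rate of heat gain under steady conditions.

Q ≈ 291 W

Treating each layer as a thermal resistance in series:
R_copper = L/(kA) = 0.0052/(393×31.6) = 4.187×10^-7 K/W
R_glass-fibre batt = L/(kA) = 0.155/(0.0357×31.6) = 0.1374 K/W
R_carbon steel = L/(kA) = 0.0043/(45.8×31.6) = 2.971×10^-6 K/W
R_outer film = 1/(h_o·A) = 1/(9.45×31.6) = 0.003349 K/W
R_total = 0.1407 K/W
Q = ΔT / R_total = 41 / 0.1407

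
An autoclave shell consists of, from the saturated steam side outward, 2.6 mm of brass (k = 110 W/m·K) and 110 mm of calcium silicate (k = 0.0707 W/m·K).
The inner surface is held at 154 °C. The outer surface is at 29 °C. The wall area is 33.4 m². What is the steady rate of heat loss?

Series thermal resistances:
R_brass = L/(kA) = 0.0026/(110×33.4) = 7.077×10^-7 K/W
R_calcium silicate = L/(kA) = 0.11/(0.0707×33.4) = 0.04658 K/W
R_total = 0.04658 K/W
Q = ΔT / R_total = 125 / 0.04658

Q ≈ 2680 W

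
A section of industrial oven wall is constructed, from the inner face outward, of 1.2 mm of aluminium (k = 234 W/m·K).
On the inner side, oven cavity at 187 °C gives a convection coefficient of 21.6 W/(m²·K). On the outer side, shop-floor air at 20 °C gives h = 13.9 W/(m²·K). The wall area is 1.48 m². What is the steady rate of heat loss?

Q ≈ 2090 W

Model the wall as resistances in series:
R_inner film = 1/(h_i·A) = 1/(21.6×1.48) = 0.03128 K/W
R_aluminium = L/(kA) = 0.0012/(234×1.48) = 3.465×10^-6 K/W
R_outer film = 1/(h_o·A) = 1/(13.9×1.48) = 0.04861 K/W
R_total = 0.07989 K/W
Q = ΔT / R_total = 167 / 0.07989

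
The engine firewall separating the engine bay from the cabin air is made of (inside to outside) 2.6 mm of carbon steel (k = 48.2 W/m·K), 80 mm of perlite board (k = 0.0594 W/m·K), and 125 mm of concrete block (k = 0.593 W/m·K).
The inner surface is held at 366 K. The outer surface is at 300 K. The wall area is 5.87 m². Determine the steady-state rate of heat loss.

Thermal resistances in series:
R_carbon steel = L/(kA) = 0.0026/(48.2×5.87) = 9.189×10^-6 K/W
R_perlite board = L/(kA) = 0.08/(0.0594×5.87) = 0.2294 K/W
R_concrete block = L/(kA) = 0.125/(0.593×5.87) = 0.03591 K/W
R_total = 0.2654 K/W
Q = ΔT / R_total = 66 / 0.2654

Q ≈ 249 W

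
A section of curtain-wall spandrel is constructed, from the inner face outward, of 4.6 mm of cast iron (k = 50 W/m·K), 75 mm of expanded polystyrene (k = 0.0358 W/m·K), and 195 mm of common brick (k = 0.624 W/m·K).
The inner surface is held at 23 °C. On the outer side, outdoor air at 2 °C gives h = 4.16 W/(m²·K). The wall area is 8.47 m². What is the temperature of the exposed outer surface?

T ≈ 3.91 °C

Treating each layer as a thermal resistance in series:
R_cast iron = L/(kA) = 0.0046/(50×8.47) = 1.086×10^-5 K/W
R_expanded polystyrene = L/(kA) = 0.075/(0.0358×8.47) = 0.2473 K/W
R_common brick = L/(kA) = 0.195/(0.624×8.47) = 0.03689 K/W
R_outer film = 1/(h_o·A) = 1/(4.16×8.47) = 0.02838 K/W
R_total = 0.3126 K/W;  Q = ΔT/R_total = 21/0.3126 = 67.17 W
T_interface = T_inner − Q·ΣR(inner→interface) = 23 − 67.2×0.2842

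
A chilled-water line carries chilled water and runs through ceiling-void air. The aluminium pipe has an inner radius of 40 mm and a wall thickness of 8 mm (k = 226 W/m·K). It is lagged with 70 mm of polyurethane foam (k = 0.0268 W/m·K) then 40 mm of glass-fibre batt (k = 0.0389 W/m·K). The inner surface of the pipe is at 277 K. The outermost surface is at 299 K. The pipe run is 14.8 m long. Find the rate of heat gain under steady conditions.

Q ≈ 49.8 W

For a radial system each layer contributes R = ln(r_out/r_in)/(2πkL); films add R = 1/(hA).
R_aluminium pipe wall = ln(48/40)/(2π×226×14.8) = 8.675×10^-6 K/W
R_polyurethane foam = ln(118/48)/(2π×0.0268×14.8) = 0.3609 K/W
R_glass-fibre batt = ln(158/118)/(2π×0.0389×14.8) = 0.0807 K/W
R_total = 0.4416 K/W
Q = ΔT/R_total = 22/0.4416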